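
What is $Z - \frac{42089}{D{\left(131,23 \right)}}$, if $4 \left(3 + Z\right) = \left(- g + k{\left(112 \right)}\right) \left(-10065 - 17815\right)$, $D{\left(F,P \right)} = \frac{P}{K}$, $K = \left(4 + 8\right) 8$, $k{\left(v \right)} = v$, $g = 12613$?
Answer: $\frac{1999994697}{23} \approx 8.6956 \cdot 10^{7}$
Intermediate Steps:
$K = 96$ ($K = 12 \cdot 8 = 96$)
$D{\left(F,P \right)} = \frac{P}{96}$
$Z = 87131967$ ($Z = -3 + \frac{\left(\left(-1\right) 12613 + 112\right) \left(-10065 - 17815\right)}{4} = -3 + \frac{\left(-12613 + 112\right) \left(-27880\right)}{4} = -3 + \frac{\left(-12501\right) \left(-27880\right)}{4} = -3 + \frac{1}{4} \cdot 348527880 = -3 + 87131970 = 87131967$)
$Z - \frac{42089}{D{\left(131,23 \right)}} = 87131967 - \frac{42089}{\frac{1}{96} \cdot 23} = 87131967 - \frac{42089}{\frac{23}{96}} = 87131967 - 42089 \cdot \frac{96}{23} = 87131967 - \frac{4040544}{23} = \frac{1999994697}{23}$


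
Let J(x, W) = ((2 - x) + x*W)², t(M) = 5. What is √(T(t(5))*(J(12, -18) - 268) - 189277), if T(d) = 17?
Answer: √674459 ≈ 821.25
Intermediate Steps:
J(x, W) = (2 - x + W*x)² (J(x, W) = ((2 - x) + W*x)² = (2 - x + W*x)²)
√(T(t(5))*(J(12, -18) - 268) - 189277) = √(17*((2 - 1*12 - 18*12)² - 268) - 189277) = √(17*((2 - 12 - 216)² - 268) - 189277) = √(17*((-226)² - 268) - 189277) = √(17*(51076 - 268) - 189277) = √(17*50808 - 189277) = √(863736 - 189277) = √674459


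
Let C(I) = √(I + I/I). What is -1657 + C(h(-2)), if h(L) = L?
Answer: -1657 + I ≈ -1657.0 + 1.0*I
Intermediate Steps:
C(I) = √(1 + I) (C(I) = √(I + 1) = √(1 + I))
-1657 + C(h(-2)) = -1657 + √(1 - 2) = -1657 + √(-1) = -1657 + I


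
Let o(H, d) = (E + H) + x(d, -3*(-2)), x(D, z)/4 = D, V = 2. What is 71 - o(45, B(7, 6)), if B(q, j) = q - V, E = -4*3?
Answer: 18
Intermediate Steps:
E = -12
x(D, z) = 4*D
B(q, j) = -2 + q (B(q, j) = q - 1*2 = q - 2 = -2 + q)
o(H, d) = -12 + H + 4*d (o(H, d) = (-12 + H) + 4*d = -12 + H + 4*d)
71 - o(45, B(7, 6)) = 71 - (-12 + 45 + 4*(-2 + 7)) = 71 - (-12 + 45 + 4*5) = 71 - (-12 + 45 + 20) = 71 - 1*53 = 71 - 53 = 18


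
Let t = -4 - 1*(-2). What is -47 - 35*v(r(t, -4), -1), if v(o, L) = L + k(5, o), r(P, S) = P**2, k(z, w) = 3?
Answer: -117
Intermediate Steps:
t = -2 (t = -4 + 2 = -2)
v(o, L) = 3 + L (v(o, L) = L + 3 = 3 + L)
-47 - 35*v(r(t, -4), -1) = -47 - 35*(3 - 1) = -47 - 35*2 = -47 - 70 = -117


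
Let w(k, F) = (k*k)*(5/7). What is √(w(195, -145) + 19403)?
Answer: √2281622/7 ≈ 215.79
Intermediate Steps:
w(k, F) = 5*k²/7 (w(k, F) = k²*(5*(⅐)) = k²*(5/7) = 5*k²/7)
√(w(195, -145) + 19403) = √((5/7)*195² + 19403) = √((5/7)*38025 + 19403) = √(190125/7 + 19403) = √(325946/7) = √2281622/7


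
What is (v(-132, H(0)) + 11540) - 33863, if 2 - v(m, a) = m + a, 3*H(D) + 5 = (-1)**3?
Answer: -22187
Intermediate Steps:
H(D) = -2 (H(D) = -5/3 + (1/3)*(-1)**3 = -5/3 + (1/3)*(-1) = -5/3 - 1/3 = -2)
v(m, a) = 2 - a - m (v(m, a) = 2 - (m + a) = 2 - (a + m) = 2 + (-a - m) = 2 - a - m)
(v(-132, H(0)) + 11540) - 33863 = ((2 - 1*(-2) - 1*(-132)) + 11540) - 33863 = ((2 + 2 + 132) + 11540) - 33863 = (136 + 11540) - 33863 = 11676 - 33863 = -22187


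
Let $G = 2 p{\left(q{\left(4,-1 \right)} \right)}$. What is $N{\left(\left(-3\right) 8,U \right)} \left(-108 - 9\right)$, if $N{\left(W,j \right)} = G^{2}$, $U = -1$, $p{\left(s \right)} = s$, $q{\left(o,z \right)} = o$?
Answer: $-7488$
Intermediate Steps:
$G = 8$ ($G = 2 \cdot 4 = 8$)
$N{\left(W,j \right)} = 64$ ($N{\left(W,j \right)} = 8^{2} = 64$)
$N{\left(\left(-3\right) 8,U \right)} \left(-108 - 9\right) = 64 \left(-108 - 9\right) = 64 \left(-117\right) = -7488$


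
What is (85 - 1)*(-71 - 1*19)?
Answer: -7560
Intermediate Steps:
(85 - 1)*(-71 - 1*19) = 84*(-71 - 19) = 84*(-90) = -7560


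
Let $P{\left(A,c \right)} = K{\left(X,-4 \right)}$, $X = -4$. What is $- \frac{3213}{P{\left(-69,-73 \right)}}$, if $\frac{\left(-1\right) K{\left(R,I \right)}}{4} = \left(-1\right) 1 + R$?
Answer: $- \frac{3213}{20} \approx -160.65$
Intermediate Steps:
$K{\left(R,I \right)} = 4 - 4 R$ ($K{\left(R,I \right)} = - 4 \left(\left(-1\right) 1 + R\right) = - 4 \left(-1 + R\right) = 4 - 4 R$)
$P{\left(A,c \right)} = 20$ ($P{\left(A,c \right)} = 4 - -16 = 4 + 16 = 20$)
$- \frac{3213}{P{\left(-69,-73 \right)}} = - \frac{3213}{20}$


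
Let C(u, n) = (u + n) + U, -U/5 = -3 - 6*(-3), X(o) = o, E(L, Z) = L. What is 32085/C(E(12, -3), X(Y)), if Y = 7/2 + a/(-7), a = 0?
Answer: -64170/119 ≈ -539.24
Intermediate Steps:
Y = 7/2 (Y = 7/2 + 0/(-7) = 7*(½) + 0*(-⅐) = 7/2 + 0 = 7/2 ≈ 3.5000)
U = -75 (U = -5*(-3 - 6*(-3)) = -5*(-3 + 18) = -5*15 = -75)
C(u, n) = -75 + n + u (C(u, n) = (u + n) - 75 = (n + u) - 75 = -75 + n + u)
32085/C(E(12, -3), X(Y)) = 32085/(-75 + 7/2 + 12) = 32085/(-119/2) = 32085*(-2/119) = -64170/119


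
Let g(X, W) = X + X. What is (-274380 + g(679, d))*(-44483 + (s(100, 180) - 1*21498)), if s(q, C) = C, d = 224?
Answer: 17965120622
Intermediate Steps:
g(X, W) = 2*X
(-274380 + g(679, d))*(-44483 + (s(100, 180) - 1*21498)) = (-274380 + 2*679)*(-44483 + (180 - 1*21498)) = (-274380 + 1358)*(-44483 + (180 - 21498)) = -273022*(-44483 - 21318) = -273022*(-65801) = 17965120622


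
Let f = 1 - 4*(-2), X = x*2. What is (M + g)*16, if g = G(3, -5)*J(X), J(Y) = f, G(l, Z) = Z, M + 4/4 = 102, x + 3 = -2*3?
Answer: 896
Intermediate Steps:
x = -9 (x = -3 - 2*3 = -3 - 6 = -9)
M = 101 (M = -1 + 102 = 101)
X = -18 (X = -9*2 = -18)
f = 9 (f = 1 + 8 = 9)
J(Y) = 9
g = -45 (g = -5*9 = -45)
(M + g)*16 = (101 - 45)*16 = 56*16 = 896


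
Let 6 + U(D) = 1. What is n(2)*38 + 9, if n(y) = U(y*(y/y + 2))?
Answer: -181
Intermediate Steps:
U(D) = -5 (U(D) = -6 + 1 = -5)
n(y) = -5
n(2)*38 + 9 = -5*38 + 9 = -190 + 9 = -181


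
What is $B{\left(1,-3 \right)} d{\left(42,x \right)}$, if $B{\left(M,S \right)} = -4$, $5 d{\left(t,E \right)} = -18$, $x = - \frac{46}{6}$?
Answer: $\frac{72}{5} \approx 14.4$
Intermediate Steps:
$x = - \frac{23}{3}$ ($x = \left(-46\right) \frac{1}{6} = - \frac{23}{3} \approx -7.6667$)
$d{\left(t,E \right)} = - \frac{18}{5}$ ($d{\left(t,E \right)} = \frac{1}{5} \left(-18\right) = - \frac{18}{5}$)
$B{\left(1,-3 \right)} d{\left(42,x \right)} = \left(-4\right) \left(- \frac{18}{5}\right) = \frac{72}{5}$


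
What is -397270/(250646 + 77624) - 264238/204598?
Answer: -8401102786/3358169273 ≈ -2.5017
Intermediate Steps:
-397270/(250646 + 77624) - 264238/204598 = -397270/328270 - 264238*1/204598 = -397270*1/328270 - 132119/102299 = -39727/32827 - 132119/102299 = -8401102786/3358169273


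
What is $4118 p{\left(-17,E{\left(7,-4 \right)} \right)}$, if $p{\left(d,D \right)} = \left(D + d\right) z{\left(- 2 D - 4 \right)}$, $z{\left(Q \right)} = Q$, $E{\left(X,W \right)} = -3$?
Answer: $-164720$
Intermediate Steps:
$p{\left(d,D \right)} = \left(-4 - 2 D\right) \left(D + d\right)$ ($p{\left(d,D \right)} = \left(D + d\right) \left(- 2 D - 4\right) = \left(D + d\right) \left(-4 - 2 D\right) = \left(-4 - 2 D\right) \left(D + d\right)$)
$4118 p{\left(-17,E{\left(7,-4 \right)} \right)} = 4118 \left(- 2 \left(2 - 3\right) \left(-3 - 17\right)\right) = 4118 \left(\left(-2\right) \left(-1\right) \left(-20\right)\right) = 4118 \left(-40\right) = -164720$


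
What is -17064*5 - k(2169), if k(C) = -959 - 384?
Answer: -83977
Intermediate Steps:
k(C) = -1343
-17064*5 - k(2169) = -17064*5 - 1*(-1343) = -85320 + 1343 = -83977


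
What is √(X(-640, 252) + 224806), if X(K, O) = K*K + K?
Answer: 7*√12934 ≈ 796.09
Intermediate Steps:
X(K, O) = K + K² (X(K, O) = K² + K = K + K²)
√(X(-640, 252) + 224806) = √(-640*(1 - 640) + 224806) = √(-640*(-639) + 224806) = √(408960 + 224806) = √633766 = 7*√12934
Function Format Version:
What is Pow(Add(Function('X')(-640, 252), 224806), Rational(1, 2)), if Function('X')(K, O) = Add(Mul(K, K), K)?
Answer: Mul(7, Pow(12934, Rational(1, 2))) ≈ 796.09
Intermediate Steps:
Function('X')(K, O) = Add(K, Pow(K, 2)) (Function('X')(K, O) = Add(Pow(K, 2), K) = Add(K, Pow(K, 2)))
Pow(Add(Function('X')(-640, 252), 224806), Rational(1, 2)) = Pow(Add(Mul(-640, Add(1, -640)), 224806), Rational(1, 2)) = Pow(Add(Mul(-640, -639), 224806), Rational(1, 2)) = Pow(Add(408960, 224806), Rational(1, 2)) = Pow(633766, Rational(1, 2)) = Mul(7, Pow(12934, Rational(1, 2)))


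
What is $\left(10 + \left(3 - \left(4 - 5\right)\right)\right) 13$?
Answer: $182$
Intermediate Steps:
$\left(10 + \left(3 - \left(4 - 5\right)\right)\right) 13 = \left(10 + \left(3 - -1\right)\right) 13 = \left(10 + \left(3 + 1\right)\right) 13 = \left(10 + 4\right) 13 = 14 \cdot 13 = 182$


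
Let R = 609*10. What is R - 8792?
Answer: -2702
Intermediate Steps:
R = 6090
R - 8792 = 6090 - 8792 = -2702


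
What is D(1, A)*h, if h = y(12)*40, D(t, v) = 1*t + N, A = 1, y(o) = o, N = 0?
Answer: 480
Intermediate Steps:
D(t, v) = t (D(t, v) = 1*t + 0 = t + 0 = t)
h = 480 (h = 12*40 = 480)
D(1, A)*h = 1*480 = 480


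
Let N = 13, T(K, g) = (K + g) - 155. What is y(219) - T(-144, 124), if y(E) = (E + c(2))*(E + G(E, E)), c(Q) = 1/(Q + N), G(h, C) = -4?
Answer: 141823/3 ≈ 47274.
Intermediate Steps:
T(K, g) = -155 + K + g
c(Q) = 1/(13 + Q) (c(Q) = 1/(Q + 13) = 1/(13 + Q))
y(E) = (-4 + E)*(1/15 + E) (y(E) = (E + 1/(13 + 2))*(E - 4) = (E + 1/15)*(-4 + E) = (1/15 + E)*(-4 + E) = (-4 + E)*(1/15 + E))
y(219) - T(-144, 124) = (-4/15 + 219² - 59/15*219) - (-155 - 144 + 124) = (-4/15 + 47961 - 4307/5) - 1*(-175) = 141298/3 + 175 = 141823/3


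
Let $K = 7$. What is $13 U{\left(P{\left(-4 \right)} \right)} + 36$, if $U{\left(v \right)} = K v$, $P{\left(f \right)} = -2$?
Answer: $-146$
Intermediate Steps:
$U{\left(v \right)} = 7 v$
$13 U{\left(P{\left(-4 \right)} \right)} + 36 = 13 \cdot 7 \left(-2\right) + 36 = 13 \left(-14\right) + 36 = -182 + 36 = -146$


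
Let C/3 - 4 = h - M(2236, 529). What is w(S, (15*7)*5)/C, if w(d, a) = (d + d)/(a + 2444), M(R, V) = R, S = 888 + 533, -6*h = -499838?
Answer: 98/24901003 ≈ 3.9356e-6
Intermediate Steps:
h = 249919/3 (h = -⅙*(-499838) = 249919/3 ≈ 83306.)
S = 1421
w(d, a) = 2*d/(2444 + a) (w(d, a) = (2*d)/(2444 + a) = 2*d/(2444 + a))
C = 243223 (C = 12 + 3*(249919/3 - 1*2236) = 12 + 3*(249919/3 - 2236) = 12 + 3*(243211/3) = 12 + 243211 = 243223)
w(S, (15*7)*5)/C = (2*1421/(2444 + (15*7)*5))/243223 = (2*1421/(2444 + 105*5))*(1/243223) = (2*1421/(2444 + 525))*(1/243223) = (2*1421/2969)*(1/243223) = (2*1421*(1/2969))*(1/243223) = (2842/2969)*(1/243223) = 98/24901003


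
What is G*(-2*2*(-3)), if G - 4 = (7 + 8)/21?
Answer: 396/7 ≈ 56.571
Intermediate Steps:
G = 33/7 (G = 4 + (7 + 8)/21 = 4 + 15*(1/21) = 4 + 5/7 = 33/7 ≈ 4.7143)
G*(-2*2*(-3)) = 33*(-2*2*(-3))/7 = 33*(-4*(-3))/7 = (33/7)*12 = 396/7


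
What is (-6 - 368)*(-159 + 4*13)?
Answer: 40018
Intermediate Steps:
(-6 - 368)*(-159 + 4*13) = -374*(-159 + 52) = -374*(-107) = 40018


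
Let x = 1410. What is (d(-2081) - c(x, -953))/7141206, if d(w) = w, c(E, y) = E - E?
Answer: -2081/7141206 ≈ -0.00029141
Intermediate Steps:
c(E, y) = 0
(d(-2081) - c(x, -953))/7141206 = (-2081 - 1*0)/7141206 = (-2081 + 0)*(1/7141206) = -2081*1/7141206 = -2081/7141206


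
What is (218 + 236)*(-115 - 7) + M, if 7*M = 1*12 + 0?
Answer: -387704/7 ≈ -55386.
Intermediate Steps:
M = 12/7 (M = (1*12 + 0)/7 = (12 + 0)/7 = (⅐)*12 = 12/7 ≈ 1.7143)
(218 + 236)*(-115 - 7) + M = (218 + 236)*(-115 - 7) + 12/7 = 454*(-122) + 12/7 = -55388 + 12/7 = -387704/7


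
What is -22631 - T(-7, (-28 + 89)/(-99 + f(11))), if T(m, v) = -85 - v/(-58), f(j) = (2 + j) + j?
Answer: -98075039/4350 ≈ -22546.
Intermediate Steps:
f(j) = 2 + 2*j
T(m, v) = -85 + v/58 (T(m, v) = -85 - v*(-1)/58 = -85 - (-1)*v/58 = -85 + v/58)
-22631 - T(-7, (-28 + 89)/(-99 + f(11))) = -22631 - (-85 + ((-28 + 89)/(-99 + (2 + 2*11)))/58) = -22631 - (-85 + (61/(-99 + (2 + 22)))/58) = -22631 - (-85 + (61/(-99 + 24))/58) = -22631 - (-85 + (61/(-75))/58) = -22631 - (-85 + (61*(-1/75))/58) = -22631 - (-85 + (1/58)*(-61/75)) = -22631 - (-85 - 61/4350) = -22631 - 1*(-369811/4350) = -22631 + 369811/4350 = -98075039/4350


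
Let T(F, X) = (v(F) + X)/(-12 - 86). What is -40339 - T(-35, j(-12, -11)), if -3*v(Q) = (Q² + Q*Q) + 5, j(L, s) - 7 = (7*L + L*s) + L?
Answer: -5930996/147 ≈ -40347.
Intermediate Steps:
j(L, s) = 7 + 8*L + L*s (j(L, s) = 7 + ((7*L + L*s) + L) = 7 + (8*L + L*s) = 7 + 8*L + L*s)
v(Q) = -5/3 - 2*Q²/3 (v(Q) = -((Q² + Q*Q) + 5)/3 = -((Q² + Q²) + 5)/3 = -(2*Q² + 5)/3 = -(5 + 2*Q²)/3 = -5/3 - 2*Q²/3)
T(F, X) = 5/294 - X/98 + F²/147 (T(F, X) = ((-5/3 - 2*F²/3) + X)/(-12 - 86) = (-5/3 + X - 2*F²/3)/(-98) = (-5/3 + X - 2*F²/3)*(-1/98) = 5/294 - X/98 + F²/147)
-40339 - T(-35, j(-12, -11)) = -40339 - (5/294 - (7 + 8*(-12) - 12*(-11))/98 + (1/147)*(-35)²) = -40339 - (5/294 - (7 - 96 + 132)/98 + (1/147)*1225) = -40339 - (5/294 - 1/98*43 + 25/3) = -40339 - (5/294 - 43/98 + 25/3) = -40339 - 1*1163/147 = -40339 - 1163/147 = -5930996/147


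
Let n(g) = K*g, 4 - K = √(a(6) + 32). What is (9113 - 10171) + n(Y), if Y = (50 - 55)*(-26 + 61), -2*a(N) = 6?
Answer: -1758 + 175*√29 ≈ -815.60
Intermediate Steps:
a(N) = -3 (a(N) = -½*6 = -3)
Y = -175 (Y = -5*35 = -175)
K = 4 - √29 (K = 4 - √(-3 + 32) = 4 - √29 ≈ -1.3852)
n(g) = g*(4 - √29) (n(g) = (4 - √29)*g = g*(4 - √29))
(9113 - 10171) + n(Y) = (9113 - 10171) - 175*(4 - √29) = -1058 + (-700 + 175*√29) = -1758 + 175*√29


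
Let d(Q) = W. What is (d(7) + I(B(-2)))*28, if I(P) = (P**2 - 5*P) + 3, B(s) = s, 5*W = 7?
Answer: 2576/5 ≈ 515.20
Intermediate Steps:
W = 7/5 (W = (1/5)*7 = 7/5 ≈ 1.4000)
I(P) = 3 + P**2 - 5*P
d(Q) = 7/5
(d(7) + I(B(-2)))*28 = (7/5 + (3 + (-2)**2 - 5*(-2)))*28 = (7/5 + (3 + 4 + 10))*28 = (7/5 + 17)*28 = (92/5)*28 = 2576/5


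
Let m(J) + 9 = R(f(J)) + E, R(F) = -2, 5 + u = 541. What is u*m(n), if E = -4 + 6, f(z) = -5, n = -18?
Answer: -4824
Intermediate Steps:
u = 536 (u = -5 + 541 = 536)
E = 2
m(J) = -9 (m(J) = -9 + (-2 + 2) = -9 + 0 = -9)
u*m(n) = 536*(-9) = -4824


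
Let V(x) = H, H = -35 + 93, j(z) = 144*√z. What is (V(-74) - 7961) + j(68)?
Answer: -7903 + 288*√17 ≈ -6715.5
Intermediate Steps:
H = 58
V(x) = 58
(V(-74) - 7961) + j(68) = (58 - 7961) + 144*√68 = -7903 + 144*(2*√17) = -7903 + 288*√17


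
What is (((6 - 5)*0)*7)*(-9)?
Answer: 0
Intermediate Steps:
(((6 - 5)*0)*7)*(-9) = ((1*0)*7)*(-9) = (0*7)*(-9) = 0*(-9) = 0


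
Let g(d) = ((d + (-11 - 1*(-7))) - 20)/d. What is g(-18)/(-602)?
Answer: -1/258 ≈ -0.0038760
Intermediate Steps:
g(d) = (-24 + d)/d (g(d) = ((d + (-11 + 7)) - 20)/d = ((d - 4) - 20)/d = ((-4 + d) - 20)/d = (-24 + d)/d)
g(-18)/(-602) = ((-24 - 18)/(-18))/(-602) = -1/18*(-42)*(-1/602) = (7/3)*(-1/602) = -1/258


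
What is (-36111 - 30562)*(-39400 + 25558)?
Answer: 922887666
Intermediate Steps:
(-36111 - 30562)*(-39400 + 25558) = -66673*(-13842) = 922887666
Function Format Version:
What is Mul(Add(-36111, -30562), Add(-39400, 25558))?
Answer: 922887666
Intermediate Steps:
Mul(Add(-36111, -30562), Add(-39400, 25558)) = Mul(-66673, -13842) = 922887666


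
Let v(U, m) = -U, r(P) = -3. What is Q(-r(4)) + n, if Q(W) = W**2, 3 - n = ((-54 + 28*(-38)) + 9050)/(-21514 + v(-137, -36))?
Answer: 264456/21377 ≈ 12.371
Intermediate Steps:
n = 72063/21377 (n = 3 - ((-54 + 28*(-38)) + 9050)/(-21514 - 1*(-137)) = 3 - ((-54 - 1064) + 9050)/(-21514 + 137) = 3 - (-1118 + 9050)/(-21377) = 3 - 7932*(-1)/21377 = 3 - 1*(-7932/21377) = 3 + 7932/21377 = 72063/21377 ≈ 3.3711)
Q(-r(4)) + n = (-1*(-3))**2 + 72063/21377 = 3**2 + 72063/21377 = 9 + 72063/21377 = 264456/21377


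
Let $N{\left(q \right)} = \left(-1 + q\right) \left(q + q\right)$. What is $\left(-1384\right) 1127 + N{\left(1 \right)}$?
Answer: $-1559768$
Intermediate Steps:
$N{\left(q \right)} = 2 q \left(-1 + q\right)$ ($N{\left(q \right)} = \left(-1 + q\right) 2 q = 2 q \left(-1 + q\right)$)
$\left(-1384\right) 1127 + N{\left(1 \right)} = \left(-1384\right) 1127 + 2 \cdot 1 \left(-1 + 1\right) = -1559768 + 2 \cdot 1 \cdot 0 = -1559768 + 0 = -1559768$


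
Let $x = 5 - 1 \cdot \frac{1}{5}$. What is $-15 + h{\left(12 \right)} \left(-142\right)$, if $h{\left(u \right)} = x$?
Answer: $- \frac{3483}{5} \approx -696.6$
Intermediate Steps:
$x = \frac{24}{5}$ ($x = 5 - 1 \cdot \frac{1}{5} = 5 - \frac{1}{5} = \frac{24}{5} \approx 4.8$)
$h{\left(u \right)} = \frac{24}{5}$
$-15 + h{\left(12 \right)} \left(-142\right) = -15 + \frac{24}{5} \left(-142\right) = -15 - \frac{3408}{5} = - \frac{3483}{5}$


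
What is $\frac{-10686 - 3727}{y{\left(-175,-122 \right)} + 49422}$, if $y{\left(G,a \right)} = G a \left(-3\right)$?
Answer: $\frac{14413}{14628} \approx 0.9853$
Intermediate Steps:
$y{\left(G,a \right)} = - 3 G a$
$\frac{-10686 - 3727}{y{\left(-175,-122 \right)} + 49422} = \frac{-10686 - 3727}{\left(-3\right) \left(-175\right) \left(-122\right) + 49422} = - \frac{14413}{-64050 + 49422} = - \frac{14413}{-14628} = \left(-14413\right) \left(- \frac{1}{14628}\right) = \frac{14413}{14628}$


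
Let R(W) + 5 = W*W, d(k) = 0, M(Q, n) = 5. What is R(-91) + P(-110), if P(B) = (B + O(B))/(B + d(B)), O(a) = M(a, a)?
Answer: 182093/22 ≈ 8277.0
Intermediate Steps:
O(a) = 5
R(W) = -5 + W**2 (R(W) = -5 + W*W = -5 + W**2)
P(B) = (5 + B)/B (P(B) = (B + 5)/(B + 0) = (5 + B)/B)
R(-91) + P(-110) = (-5 + (-91)**2) + (5 - 110)/(-110) = (-5 + 8281) - 1/110*(-105) = 8276 + 21/22 = 182093/22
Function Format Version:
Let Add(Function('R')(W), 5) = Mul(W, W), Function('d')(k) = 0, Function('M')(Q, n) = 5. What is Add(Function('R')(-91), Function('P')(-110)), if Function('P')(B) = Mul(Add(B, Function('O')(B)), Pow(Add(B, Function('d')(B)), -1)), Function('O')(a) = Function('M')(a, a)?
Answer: Rational(182093, 22) ≈ 8277.0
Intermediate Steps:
Function('O')(a) = 5
Function('R')(W) = Add(-5, Pow(W, 2)) (Function('R')(W) = Add(-5, Mul(W, W)) = Add(-5, Pow(W, 2)))
Function('P')(B) = Mul(Pow(B, -1), Add(5, B)) (Function('P')(B) = Mul(Add(B, 5), Pow(Add(B, 0), -1)) = Mul(Add(5, B), Pow(B, -1)) = Mul(Pow(B, -1), Add(5, B)))
Add(Function('R')(-91), Function('P')(-110)) = Add(Add(-5, Pow(-91, 2)), Mul(Pow(-110, -1), Add(5, -110))) = Add(Add(-5, 8281), Mul(Rational(-1, 110), -105)) = Add(8276, Rational(21, 22)) = Rational(182093, 22)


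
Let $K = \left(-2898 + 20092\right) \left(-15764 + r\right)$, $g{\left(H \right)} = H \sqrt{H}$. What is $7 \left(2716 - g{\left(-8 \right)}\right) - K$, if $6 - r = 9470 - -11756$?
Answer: $635921908 + 112 i \sqrt{2} \approx 6.3592 \cdot 10^{8} + 158.39 i$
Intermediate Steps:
$g{\left(H \right)} = H^{\frac{3}{2}}$
$r = -21220$ ($r = 6 - \left(9470 - -11756\right) = 6 - \left(9470 + 11756\right) = 6 - 21226 = -21220$)
$K = -635902896$ ($K = \left(-2898 + 20092\right) \left(-15764 - 21220\right) = 17194 \left(-36984\right) = -635902896$)
$7 \left(2716 - g{\left(-8 \right)}\right) - K = 7 \left(2716 - \left(-8\right)^{\frac{3}{2}}\right) - -635902896 = 7 \left(2716 - - 16 i \sqrt{2}\right) + 635902896 = 7 \left(2716 + 16 i \sqrt{2}\right) + 635902896 = \left(19012 + 112 i \sqrt{2}\right) + 635902896 = 635921908 + 112 i \sqrt{2}$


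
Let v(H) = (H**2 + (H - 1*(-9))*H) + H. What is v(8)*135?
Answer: 28080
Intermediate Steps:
v(H) = H + H**2 + H*(9 + H) (v(H) = (H**2 + (H + 9)*H) + H = (H**2 + (9 + H)*H) + H = (H**2 + H*(9 + H)) + H = H + H**2 + H*(9 + H))
v(8)*135 = (2*8*(5 + 8))*135 = (2*8*13)*135 = 208*135 = 28080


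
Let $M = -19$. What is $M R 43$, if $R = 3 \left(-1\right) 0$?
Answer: $0$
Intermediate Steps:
$R = 0$ ($R = \left(-3\right) 0 = 0$)
$M R 43 = \left(-19\right) 0 \cdot 43 = 0 \cdot 43 = 0$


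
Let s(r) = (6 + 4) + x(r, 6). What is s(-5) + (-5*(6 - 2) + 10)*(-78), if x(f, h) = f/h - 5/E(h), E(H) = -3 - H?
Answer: 14215/18 ≈ 789.72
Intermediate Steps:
x(f, h) = -5/(-3 - h) + f/h (x(f, h) = f/h - 5/(-3 - h) = -5/(-3 - h) + f/h)
s(r) = 95/9 + r/6 (s(r) = (6 + 4) + (5/(3 + 6) + r/6) = 10 + (5/9 + r*(⅙)) = 10 + (5*(⅑) + r/6) = 10 + (5/9 + r/6) = 95/9 + r/6)
s(-5) + (-5*(6 - 2) + 10)*(-78) = (95/9 + (⅙)*(-5)) + (-5*(6 - 2) + 10)*(-78) = (95/9 - ⅚) + (-5*4 + 10)*(-78) = 175/18 + (-20 + 10)*(-78) = 175/18 - 10*(-78) = 175/18 + 780 = 14215/18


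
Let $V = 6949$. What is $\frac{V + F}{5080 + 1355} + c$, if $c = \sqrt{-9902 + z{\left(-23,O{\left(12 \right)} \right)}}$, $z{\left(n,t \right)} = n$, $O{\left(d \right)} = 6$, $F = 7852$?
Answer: $\frac{14801}{6435} + 5 i \sqrt{397} \approx 2.3001 + 99.624 i$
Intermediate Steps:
$c = 5 i \sqrt{397}$ ($c = \sqrt{-9902 - 23} = \sqrt{-9925} = 5 i \sqrt{397} \approx 99.624 i$)
$\frac{V + F}{5080 + 1355} + c = \frac{6949 + 7852}{5080 + 1355} + 5 i \sqrt{397} = \frac{14801}{6435} + 5 i \sqrt{397}$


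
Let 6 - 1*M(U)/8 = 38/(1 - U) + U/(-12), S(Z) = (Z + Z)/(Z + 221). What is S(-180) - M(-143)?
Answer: 15005/369 ≈ 40.664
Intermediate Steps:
S(Z) = 2*Z/(221 + Z) (S(Z) = (2*Z)/(221 + Z) = 2*Z/(221 + Z))
M(U) = 48 - 304/(1 - U) + 2*U/3 (M(U) = 48 - 8*(38/(1 - U) + U/(-12)) = 48 - 8*(38/(1 - U) + U*(-1/12)) = 48 - 8*(38/(1 - U) - U/12) = 48 + (-304/(1 - U) + 2*U/3) = 48 - 304/(1 - U) + 2*U/3)
S(-180) - M(-143) = 2*(-180)/(221 - 180) - 2*(384 + (-143)² + 71*(-143))/(3*(-1 - 143)) = 2*(-180)/41 - 2*(384 + 20449 - 10153)/(3*(-144)) = 2*(-180)*(1/41) - 2*(-1)*10680/(3*144) = -360/41 - 1*(-445/9) = -360/41 + 445/9 = 15005/369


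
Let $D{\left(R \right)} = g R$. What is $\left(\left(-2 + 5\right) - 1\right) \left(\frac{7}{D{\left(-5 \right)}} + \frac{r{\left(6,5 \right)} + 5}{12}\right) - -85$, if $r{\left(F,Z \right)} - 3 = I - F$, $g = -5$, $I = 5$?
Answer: $\frac{13009}{150} \approx 86.727$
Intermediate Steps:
$r{\left(F,Z \right)} = 8 - F$ ($r{\left(F,Z \right)} = 3 - \left(-5 + F\right) = 8 - F$)
$D{\left(R \right)} = - 5 R$
$\left(\left(-2 + 5\right) - 1\right) \left(\frac{7}{D{\left(-5 \right)}} + \frac{r{\left(6,5 \right)} + 5}{12}\right) - -85 = \left(\left(-2 + 5\right) - 1\right) \left(\frac{7}{\left(-5\right) \left(-5\right)} + \frac{\left(8 - 6\right) + 5}{12}\right) - -85 = \left(3 - 1\right) \left(\frac{7}{25} + \left(\left(8 - 6\right) + 5\right) \frac{1}{12}\right) + 85 = 2 \left(7 \cdot \frac{1}{25} + \left(2 + 5\right) \frac{1}{12}\right) + 85 = 2 \left(\frac{7}{25} + 7 \cdot \frac{1}{12}\right) + 85 = 2 \left(\frac{7}{25} + \frac{7}{12}\right) + 85 = 2 \cdot \frac{259}{300} + 85 = \frac{259}{150} + 85 = \frac{13009}{150}$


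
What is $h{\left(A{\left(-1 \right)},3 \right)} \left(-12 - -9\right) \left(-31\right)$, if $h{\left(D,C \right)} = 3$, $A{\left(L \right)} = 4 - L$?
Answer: $279$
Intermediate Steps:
$h{\left(A{\left(-1 \right)},3 \right)} \left(-12 - -9\right) \left(-31\right) = 3 \left(-12 - -9\right) \left(-31\right) = 3 \left(-12 + 9\right) \left(-31\right) = 3 \left(-3\right) \left(-31\right) = \left(-9\right) \left(-31\right) = 279$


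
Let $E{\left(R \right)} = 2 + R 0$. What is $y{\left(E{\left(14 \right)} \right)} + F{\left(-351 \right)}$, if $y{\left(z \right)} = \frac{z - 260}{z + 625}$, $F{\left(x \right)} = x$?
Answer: $- \frac{73445}{209} \approx -351.41$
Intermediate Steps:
$E{\left(R \right)} = 2$ ($E{\left(R \right)} = 2 + 0 = 2$)
$y{\left(z \right)} = \frac{-260 + z}{625 + z}$
$y{\left(E{\left(14 \right)} \right)} + F{\left(-351 \right)} = \frac{-260 + 2}{625 + 2} - 351 = \frac{1}{627} \left(-258\right) - 351 = - \frac{86}{209} - 351 = - \frac{73445}{209}$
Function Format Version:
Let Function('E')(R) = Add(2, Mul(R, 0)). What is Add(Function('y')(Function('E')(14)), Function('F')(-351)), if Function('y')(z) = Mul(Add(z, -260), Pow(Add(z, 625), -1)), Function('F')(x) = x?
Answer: Rational(-73445, 209) ≈ -351.41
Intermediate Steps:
Function('E')(R) = 2 (Function('E')(R) = Add(2, 0) = 2)
Function('y')(z) = Mul(Pow(Add(625, z), -1), Add(-260, z)) (Function('y')(z) = Mul(Add(-260, z), Pow(Add(625, z), -1)) = Mul(Pow(Add(625, z), -1), Add(-260, z)))
Add(Function('y')(Function('E')(14)), Function('F')(-351)) = Add(Mul(Pow(Add(625, 2), -1), Add(-260, 2)), -351) = Add(Mul(Pow(627, -1), -258), -351) = Add(Mul(Rational(1, 627), -258), -351) = Add(Rational(-86, 209), -351) = Rational(-73445, 209)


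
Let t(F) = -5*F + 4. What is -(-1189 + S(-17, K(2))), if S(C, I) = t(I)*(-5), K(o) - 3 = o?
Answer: 1084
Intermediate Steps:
t(F) = 4 - 5*F
K(o) = 3 + o
S(C, I) = -20 + 25*I (S(C, I) = (4 - 5*I)*(-5) = -20 + 25*I)
-(-1189 + S(-17, K(2))) = -(-1189 + (-20 + 25*(3 + 2))) = -(-1189 + (-20 + 25*5)) = -(-1189 + (-20 + 125)) = -(-1189 + 105) = -1*(-1084) = 1084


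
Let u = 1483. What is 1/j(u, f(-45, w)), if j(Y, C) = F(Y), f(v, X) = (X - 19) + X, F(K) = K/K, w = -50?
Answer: 1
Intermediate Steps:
F(K) = 1
f(v, X) = -19 + 2*X (f(v, X) = (-19 + X) + X = -19 + 2*X)
j(Y, C) = 1
1/j(u, f(-45, w)) = 1/1 = 1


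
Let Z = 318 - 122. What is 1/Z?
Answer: 1/196 ≈ 0.0051020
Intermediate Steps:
Z = 196
1/Z = 1/196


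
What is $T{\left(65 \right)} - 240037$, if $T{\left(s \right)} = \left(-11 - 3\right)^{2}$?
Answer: $-239841$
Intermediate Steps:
$T{\left(s \right)} = 196$ ($T{\left(s \right)} = \left(-14\right)^{2} = 196$)
$T{\left(65 \right)} - 240037 = 196 - 240037 = -239841$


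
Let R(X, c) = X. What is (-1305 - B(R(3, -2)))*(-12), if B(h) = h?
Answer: 15696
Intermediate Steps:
(-1305 - B(R(3, -2)))*(-12) = (-1305 - 1*3)*(-12) = (-1305 - 3)*(-12) = -1308*(-12) = 15696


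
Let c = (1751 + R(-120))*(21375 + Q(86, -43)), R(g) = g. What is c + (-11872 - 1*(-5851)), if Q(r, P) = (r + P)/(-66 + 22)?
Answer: 1533620443/44 ≈ 3.4855e+7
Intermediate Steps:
Q(r, P) = -P/44 - r/44 (Q(r, P) = (P + r)/(-44) = (P + r)*(-1/44) = -P/44 - r/44)
c = 1533885367/44 (c = (1751 - 120)*(21375 + (-1/44*(-43) - 1/44*86)) = 1631*(21375 + (43/44 - 43/22)) = 1631*(21375 - 43/44) = 1631*(940457/44) = 1533885367/44 ≈ 3.4861e+7)
c + (-11872 - 1*(-5851)) = 1533885367/44 + (-11872 - 1*(-5851)) = 1533885367/44 + (-11872 + 5851) = 1533885367/44 - 6021 = 1533620443/44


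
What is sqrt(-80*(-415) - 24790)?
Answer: 29*sqrt(10) ≈ 91.706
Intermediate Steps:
sqrt(-80*(-415) - 24790) = sqrt(33200 - 24790) = sqrt(8410) = 29*sqrt(10)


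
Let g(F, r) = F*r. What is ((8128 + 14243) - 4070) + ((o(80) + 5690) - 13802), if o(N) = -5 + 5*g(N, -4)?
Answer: 8584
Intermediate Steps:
o(N) = -5 - 20*N (o(N) = -5 + 5*(N*(-4)) = -5 + 5*(-4*N) = -5 - 20*N)
((8128 + 14243) - 4070) + ((o(80) + 5690) - 13802) = ((8128 + 14243) - 4070) + (((-5 - 20*80) + 5690) - 13802) = (22371 - 4070) + (((-5 - 1600) + 5690) - 13802) = 18301 + ((-1605 + 5690) - 13802) = 18301 + (4085 - 13802) = 18301 - 9717 = 8584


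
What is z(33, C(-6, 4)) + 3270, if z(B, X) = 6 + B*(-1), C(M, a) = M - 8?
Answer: 3243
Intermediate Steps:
C(M, a) = -8 + M
z(B, X) = 6 - B
z(33, C(-6, 4)) + 3270 = (6 - 1*33) + 3270 = (6 - 33) + 3270 = -27 + 3270 = 3243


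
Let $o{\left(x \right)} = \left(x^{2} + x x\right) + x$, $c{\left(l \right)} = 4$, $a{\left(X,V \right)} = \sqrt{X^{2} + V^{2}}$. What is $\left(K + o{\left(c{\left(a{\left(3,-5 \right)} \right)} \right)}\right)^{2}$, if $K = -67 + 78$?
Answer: $2209$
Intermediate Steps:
$a{\left(X,V \right)} = \sqrt{V^{2} + X^{2}}$
$o{\left(x \right)} = x + 2 x^{2}$ ($o{\left(x \right)} = \left(x^{2} + x^{2}\right) + x = 2 x^{2} + x = x + 2 x^{2}$)
$K = 11$
$\left(K + o{\left(c{\left(a{\left(3,-5 \right)} \right)} \right)}\right)^{2} = \left(11 + 4 \left(1 + 2 \cdot 4\right)\right)^{2} = \left(11 + 4 \left(1 + 8\right)\right)^{2} = \left(11 + 4 \cdot 9\right)^{2} = \left(11 + 36\right)^{2} = 47^{2} = 2209$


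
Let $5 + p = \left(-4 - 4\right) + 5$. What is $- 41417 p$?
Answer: $331336$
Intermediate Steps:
$p = -8$ ($p = -5 + \left(\left(-4 - 4\right) + 5\right) = -5 + \left(-8 + 5\right) = -5 - 3 = -8$)
$- 41417 p = \left(-41417\right) \left(-8\right) = 331336$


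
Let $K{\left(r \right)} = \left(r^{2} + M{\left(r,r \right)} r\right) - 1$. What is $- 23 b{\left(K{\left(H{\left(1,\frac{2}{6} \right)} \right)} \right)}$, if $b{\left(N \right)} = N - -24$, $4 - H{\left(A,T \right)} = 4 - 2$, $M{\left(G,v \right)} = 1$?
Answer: $-667$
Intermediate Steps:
$H{\left(A,T \right)} = 2$ ($H{\left(A,T \right)} = 4 - \left(4 - 2\right) = 4 - 2 = 2$)
$K{\left(r \right)} = -1 + r + r^{2}$ ($K{\left(r \right)} = \left(r^{2} + 1 r\right) - 1 = \left(r^{2} + r\right) - 1 = \left(r + r^{2}\right) - 1 = -1 + r + r^{2}$)
$b{\left(N \right)} = 24 + N$ ($b{\left(N \right)} = N + 24 = 24 + N$)
$- 23 b{\left(K{\left(H{\left(1,\frac{2}{6} \right)} \right)} \right)} = - 23 \left(24 + \left(-1 + 2 + 2^{2}\right)\right) = - 23 \left(24 + \left(-1 + 2 + 4\right)\right) = - 23 \left(24 + 5\right) = \left(-23\right) 29 = -667$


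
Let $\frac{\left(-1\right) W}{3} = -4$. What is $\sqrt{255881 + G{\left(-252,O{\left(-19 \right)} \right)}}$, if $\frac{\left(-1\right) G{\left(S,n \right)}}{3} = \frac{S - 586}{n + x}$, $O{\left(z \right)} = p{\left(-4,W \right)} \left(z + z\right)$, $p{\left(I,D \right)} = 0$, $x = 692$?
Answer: $\frac{\sqrt{30633484718}}{346} \approx 505.85$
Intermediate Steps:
$W = 12$ ($W = \left(-3\right) \left(-4\right) = 12$)
$O{\left(z \right)} = 0$ ($O{\left(z \right)} = 0 \left(z + z\right) = 0 \cdot 2 z = 0$)
$G{\left(S,n \right)} = - \frac{3 \left(-586 + S\right)}{692 + n}$ ($G{\left(S,n \right)} = - 3 \frac{S - 586}{n + 692} = - 3 \frac{-586 + S}{692 + n} = - \frac{3 \left(-586 + S\right)}{692 + n}$)
$\sqrt{255881 + G{\left(-252,O{\left(-19 \right)} \right)}} = \sqrt{255881 + \frac{3 \left(586 - -252\right)}{692 + 0}} = \sqrt{255881 + \frac{3 \left(586 + 252\right)}{692}} = \sqrt{255881 + 3 \cdot \frac{1}{692} \cdot 838} = \sqrt{255881 + \frac{1257}{346}} = \sqrt{\frac{88536083}{346}} = \frac{\sqrt{30633484718}}{346}$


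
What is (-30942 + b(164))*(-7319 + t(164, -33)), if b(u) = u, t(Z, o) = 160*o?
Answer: 387772022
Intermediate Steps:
(-30942 + b(164))*(-7319 + t(164, -33)) = (-30942 + 164)*(-7319 + 160*(-33)) = -30778*(-7319 - 5280) = -30778*(-12599) = 387772022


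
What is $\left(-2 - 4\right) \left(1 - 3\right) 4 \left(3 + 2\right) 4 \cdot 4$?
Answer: $3840$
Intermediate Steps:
$\left(-2 - 4\right) \left(1 - 3\right) 4 \left(3 + 2\right) 4 \cdot 4 = \left(-6\right) \left(-2\right) 4 \cdot 5 \cdot 16 = 12 \cdot 20 \cdot 16 = 12 \cdot 320 = 3840$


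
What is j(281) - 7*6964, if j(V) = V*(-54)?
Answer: -63922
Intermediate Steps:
j(V) = -54*V
j(281) - 7*6964 = -54*281 - 7*6964 = -15174 - 48748 = -63922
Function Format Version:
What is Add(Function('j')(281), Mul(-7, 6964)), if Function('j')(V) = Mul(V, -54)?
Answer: -63922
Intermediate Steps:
Function('j')(V) = Mul(-54, V)
Add(Function('j')(281), Mul(-7, 6964)) = Add(Mul(-54, 281), Mul(-7, 6964)) = Add(-15174, -48748) = -63922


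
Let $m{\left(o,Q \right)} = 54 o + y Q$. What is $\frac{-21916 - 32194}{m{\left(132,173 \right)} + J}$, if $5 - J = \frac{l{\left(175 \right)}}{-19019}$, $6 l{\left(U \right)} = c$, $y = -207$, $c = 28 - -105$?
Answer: $\frac{46426380}{24605723} \approx 1.8868$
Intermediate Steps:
$c = 133$ ($c = 28 + 105 = 133$)
$l{\left(U \right)} = \frac{133}{6}$ ($l{\left(U \right)} = \frac{1}{6} \cdot 133 = \frac{133}{6}$)
$m{\left(o,Q \right)} = - 207 Q + 54 o$ ($m{\left(o,Q \right)} = 54 o - 207 Q = - 207 Q + 54 o$)
$J = \frac{4291}{858}$ ($J = 5 - \frac{133}{6 \left(-19019\right)} = 5 - \frac{133}{6} \left(- \frac{1}{19019}\right) = 5 - - \frac{1}{858} = 5 + \frac{1}{858} = \frac{4291}{858} \approx 5.0012$)
$\frac{-21916 - 32194}{m{\left(132,173 \right)} + J} = \frac{-21916 - 32194}{\left(\left(-207\right) 173 + 54 \cdot 132\right) + \frac{4291}{858}} = - \frac{54110}{\left(-35811 + 7128\right) + \frac{4291}{858}} = - \frac{54110}{-28683 + \frac{4291}{858}} = - \frac{54110}{- \frac{24605723}{858}} = \left(-54110\right) \left(- \frac{858}{24605723}\right) = \frac{46426380}{24605723}$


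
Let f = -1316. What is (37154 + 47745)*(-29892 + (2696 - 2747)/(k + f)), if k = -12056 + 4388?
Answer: -22799599027623/8984 ≈ -2.5378e+9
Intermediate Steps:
k = -7668
(37154 + 47745)*(-29892 + (2696 - 2747)/(k + f)) = (37154 + 47745)*(-29892 + (2696 - 2747)/(-7668 - 1316)) = 84899*(-29892 - 51/(-8984)) = 84899*(-29892 - 51*(-1/8984)) = 84899*(-29892 + 51/8984) = 84899*(-268549677/8984) = -22799599027623/8984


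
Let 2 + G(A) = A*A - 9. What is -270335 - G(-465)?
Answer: -486549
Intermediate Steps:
G(A) = -11 + A² (G(A) = -2 + (A*A - 9) = -2 + (A² - 9) = -2 + (-9 + A²) = -11 + A²)
-270335 - G(-465) = -270335 - (-11 + (-465)²) = -270335 - (-11 + 216225) = -270335 - 1*216214 = -270335 - 216214 = -486549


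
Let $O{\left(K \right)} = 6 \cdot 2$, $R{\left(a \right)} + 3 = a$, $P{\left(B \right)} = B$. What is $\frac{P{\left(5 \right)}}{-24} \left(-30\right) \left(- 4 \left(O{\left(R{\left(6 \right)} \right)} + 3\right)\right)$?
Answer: $-375$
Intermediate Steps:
$R{\left(a \right)} = -3 + a$
$O{\left(K \right)} = 12$
$\frac{P{\left(5 \right)}}{-24} \left(-30\right) \left(- 4 \left(O{\left(R{\left(6 \right)} \right)} + 3\right)\right) = \frac{5}{-24} \left(-30\right) \left(- 4 \left(12 + 3\right)\right) = 5 \left(- \frac{1}{24}\right) \left(-30\right) \left(\left(-4\right) 15\right) = \left(- \frac{5}{24}\right) \left(-30\right) \left(-60\right) = \frac{25}{4} \left(-60\right) = -375$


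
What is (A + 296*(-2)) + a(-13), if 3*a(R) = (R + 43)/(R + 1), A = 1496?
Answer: 5419/6 ≈ 903.17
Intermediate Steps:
a(R) = (43 + R)/(3*(1 + R)) (a(R) = ((R + 43)/(R + 1))/3 = ((43 + R)/(1 + R))/3 = (43 + R)/(3*(1 + R)))
(A + 296*(-2)) + a(-13) = (1496 + 296*(-2)) + (43 - 13)/(3*(1 - 13)) = (1496 - 592) + (⅓)*30/(-12) = 904 + (⅓)*(-1/12)*30 = 904 - ⅚ = 5419/6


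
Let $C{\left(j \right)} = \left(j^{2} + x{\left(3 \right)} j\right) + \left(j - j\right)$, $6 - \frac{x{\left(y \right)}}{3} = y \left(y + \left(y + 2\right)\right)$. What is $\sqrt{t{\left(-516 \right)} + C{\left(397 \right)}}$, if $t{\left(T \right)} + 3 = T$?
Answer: $2 \sqrt{33913} \approx 368.31$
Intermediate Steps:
$t{\left(T \right)} = -3 + T$
$x{\left(y \right)} = 18 - 3 y \left(2 + 2 y\right)$ ($x{\left(y \right)} = 18 - 3 y \left(y + \left(y + 2\right)\right) = 18 - 3 y \left(y + \left(2 + y\right)\right) = 18 - 3 y \left(2 + 2 y\right)$)
$C{\left(j \right)} = j^{2} - 54 j$ ($C{\left(j \right)} = \left(j^{2} + \left(18 - 18 - 6 \cdot 3^{2}\right) j\right) + \left(j - j\right) = \left(j^{2} + \left(18 - 18 - 54\right) j\right) + 0 = \left(j^{2} - 54 j\right) + 0 = j^{2} - 54 j$)
$\sqrt{t{\left(-516 \right)} + C{\left(397 \right)}} = \sqrt{\left(-3 - 516\right) + 397 \left(-54 + 397\right)} = \sqrt{-519 + 397 \cdot 343} = \sqrt{-519 + 136171} = \sqrt{135652} = 2 \sqrt{33913}$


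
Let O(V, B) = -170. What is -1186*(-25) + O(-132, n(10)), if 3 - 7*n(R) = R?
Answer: 29480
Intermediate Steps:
n(R) = 3/7 - R/7
-1186*(-25) + O(-132, n(10)) = -1186*(-25) - 170 = 29650 - 170 = 29480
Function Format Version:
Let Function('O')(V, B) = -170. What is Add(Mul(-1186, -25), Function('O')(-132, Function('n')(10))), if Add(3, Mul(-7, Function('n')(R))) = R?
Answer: 29480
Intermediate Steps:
Function('n')(R) = Add(Rational(3, 7), Mul(Rational(-1, 7), R))
Add(Mul(-1186, -25), Function('O')(-132, Function('n')(10))) = Add(Mul(-1186, -25), -170) = Add(29650, -170) = 29480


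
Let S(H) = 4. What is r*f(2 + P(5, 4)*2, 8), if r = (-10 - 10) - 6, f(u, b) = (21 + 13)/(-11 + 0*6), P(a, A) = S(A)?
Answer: 884/11 ≈ 80.364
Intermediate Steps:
P(a, A) = 4
f(u, b) = -34/11 (f(u, b) = 34/(-11 + 0) = 34/(-11) = 34*(-1/11) = -34/11)
r = -26 (r = -20 - 6 = -26)
r*f(2 + P(5, 4)*2, 8) = -26*(-34/11) = 884/11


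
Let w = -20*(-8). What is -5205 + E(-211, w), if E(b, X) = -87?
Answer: -5292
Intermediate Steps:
w = 160
-5205 + E(-211, w) = -5205 - 87 = -5292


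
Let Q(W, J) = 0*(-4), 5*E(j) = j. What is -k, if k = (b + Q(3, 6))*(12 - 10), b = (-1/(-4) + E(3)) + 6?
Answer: -137/10 ≈ -13.700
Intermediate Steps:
E(j) = j/5
Q(W, J) = 0
b = 137/20 (b = (-1/(-4) + (⅕)*3) + 6 = (-1*(-¼) + ⅗) + 6 = (¼ + ⅗) + 6 = 17/20 + 6 = 137/20 ≈ 6.8500)
k = 137/10 (k = (137/20 + 0)*(12 - 10) = (137/20)*2 = 137/10 ≈ 13.700)
-k = -1*137/10 = -137/10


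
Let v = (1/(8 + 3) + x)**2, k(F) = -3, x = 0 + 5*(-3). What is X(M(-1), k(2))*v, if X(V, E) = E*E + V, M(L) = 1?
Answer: 268960/121 ≈ 2222.8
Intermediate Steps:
x = -15 (x = 0 - 15 = -15)
X(V, E) = V + E**2 (X(V, E) = E**2 + V = V + E**2)
v = 26896/121 (v = (1/(8 + 3) - 15)**2 = (1/11 - 15)**2 = (-164/11)**2 = 26896/121 ≈ 222.28)
X(M(-1), k(2))*v = (1 + (-3)**2)*(26896/121) = (1 + 9)*(26896/121) = 10*(26896/121) = 268960/121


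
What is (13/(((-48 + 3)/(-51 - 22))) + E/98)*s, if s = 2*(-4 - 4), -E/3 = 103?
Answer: -632776/2205 ≈ -286.97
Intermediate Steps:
E = -309 (E = -3*103 = -309)
s = -16 (s = 2*(-8) = -16)
(13/(((-48 + 3)/(-51 - 22))) + E/98)*s = (13/(((-48 + 3)/(-51 - 22))) - 309/98)*(-16) = (13/((-45/(-73))) - 309*1/98)*(-16) = (13/((-45*(-1/73))) - 309/98)*(-16) = (13/(45/73) - 309/98)*(-16) = (13*(73/45) - 309/98)*(-16) = (949/45 - 309/98)*(-16) = (79097/4410)*(-16) = -632776/2205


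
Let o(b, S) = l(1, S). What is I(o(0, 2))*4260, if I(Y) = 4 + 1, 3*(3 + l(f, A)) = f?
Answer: 21300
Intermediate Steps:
l(f, A) = -3 + f/3
o(b, S) = -8/3 (o(b, S) = -3 + (⅓)*1 = -3 + ⅓ = -8/3)
I(Y) = 5
I(o(0, 2))*4260 = 5*4260 = 21300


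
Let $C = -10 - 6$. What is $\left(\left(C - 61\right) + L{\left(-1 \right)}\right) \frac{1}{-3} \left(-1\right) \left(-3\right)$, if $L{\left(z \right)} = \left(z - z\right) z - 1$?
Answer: $78$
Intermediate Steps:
$C = -16$
$L{\left(z \right)} = -1$ ($L{\left(z \right)} = 0 z - 1 = 0 - 1 = -1$)
$\left(\left(C - 61\right) + L{\left(-1 \right)}\right) \frac{1}{-3} \left(-1\right) \left(-3\right) = \left(\left(-16 - 61\right) - 1\right) \frac{1}{-3} \left(-1\right) \left(-3\right) = \left(-77 - 1\right) \left(- \frac{1}{3}\right) \left(-1\right) \left(-3\right) = - 78 \cdot \frac{1}{3} \left(-3\right) = \left(-78\right) \left(-1\right) = 78$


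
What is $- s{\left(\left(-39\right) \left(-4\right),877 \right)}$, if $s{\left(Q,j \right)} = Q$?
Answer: $-156$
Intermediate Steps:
$- s{\left(\left(-39\right) \left(-4\right),877 \right)} = - \left(-39\right) \left(-4\right) = \left(-1\right) 156 = -156$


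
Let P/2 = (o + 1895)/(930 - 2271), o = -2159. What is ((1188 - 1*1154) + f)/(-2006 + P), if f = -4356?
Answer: 965967/448253 ≈ 2.1550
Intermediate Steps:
P = 176/447 (P = 2*((-2159 + 1895)/(930 - 2271)) = 2*(-264/(-1341)) = 2*(-264*(-1/1341)) = 2*(88/447) = 176/447 ≈ 0.39374)
((1188 - 1*1154) + f)/(-2006 + P) = ((1188 - 1*1154) - 4356)/(-2006 + 176/447) = ((1188 - 1154) - 4356)/(-896506/447) = (34 - 4356)*(-447/896506) = -4322*(-447/896506) = 965967/448253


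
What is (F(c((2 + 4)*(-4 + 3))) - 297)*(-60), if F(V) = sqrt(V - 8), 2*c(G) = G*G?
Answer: 17820 - 60*sqrt(10) ≈ 17630.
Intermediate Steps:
c(G) = G**2/2 (c(G) = (G*G)/2 = G**2/2)
F(V) = sqrt(-8 + V)
(F(c((2 + 4)*(-4 + 3))) - 297)*(-60) = (sqrt(-8 + ((2 + 4)*(-4 + 3))**2/2) - 297)*(-60) = (sqrt(-8 + (6*(-1))**2/2) - 297)*(-60) = (sqrt(-8 + (1/2)*(-6)**2) - 297)*(-60) = (sqrt(-8 + (1/2)*36) - 297)*(-60) = (sqrt(-8 + 18) - 297)*(-60) = (sqrt(10) - 297)*(-60) = (-297 + sqrt(10))*(-60) = 17820 - 60*sqrt(10)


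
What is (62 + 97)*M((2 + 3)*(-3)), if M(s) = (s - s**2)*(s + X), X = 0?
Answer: 572400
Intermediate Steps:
M(s) = s*(s - s**2) (M(s) = (s - s**2)*(s + 0) = (s - s**2)*s = s*(s - s**2))
(62 + 97)*M((2 + 3)*(-3)) = (62 + 97)*(((2 + 3)*(-3))**2*(1 - (2 + 3)*(-3))) = 159*((5*(-3))**2*(1 - 5*(-3))) = 159*((-15)**2*(1 - 1*(-15))) = 159*(225*(1 + 15)) = 159*(225*16) = 159*3600 = 572400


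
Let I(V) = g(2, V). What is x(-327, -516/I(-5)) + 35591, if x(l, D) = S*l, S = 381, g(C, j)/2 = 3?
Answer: -88996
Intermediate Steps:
g(C, j) = 6 (g(C, j) = 2*3 = 6)
I(V) = 6
x(l, D) = 381*l
x(-327, -516/I(-5)) + 35591 = 381*(-327) + 35591 = -124587 + 35591 = -88996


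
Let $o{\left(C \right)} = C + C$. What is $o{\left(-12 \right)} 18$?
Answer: $-432$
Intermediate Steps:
$o{\left(C \right)} = 2 C$
$o{\left(-12 \right)} 18 = 2 \left(-12\right) 18 = \left(-24\right) 18 = -432$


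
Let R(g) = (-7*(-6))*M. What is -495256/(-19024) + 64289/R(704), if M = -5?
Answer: -34969693/124845 ≈ -280.10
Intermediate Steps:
R(g) = -210 (R(g) = -7*(-6)*(-5) = 42*(-5) = -210)
-495256/(-19024) + 64289/R(704) = -495256/(-19024) + 64289/(-210) = -495256*(-1/19024) + 64289*(-1/210) = 61907/2378 - 64289/210 = -34969693/124845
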